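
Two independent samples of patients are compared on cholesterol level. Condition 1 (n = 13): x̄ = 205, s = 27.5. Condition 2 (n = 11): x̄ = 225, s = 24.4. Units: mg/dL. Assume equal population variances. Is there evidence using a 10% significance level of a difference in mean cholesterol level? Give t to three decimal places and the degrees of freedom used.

t = -1.868, df = 22

Let group 1 = condition 1, group 2 = condition 2. H0: μ_1 = μ_2; H1: μ_1 ≠ μ_2 (two-sample pooled-variance t-test, two-sided).
s_p² = [(13−1)·27.5² + (11−1)·24.4²]/(13+11−2) = 683.118
t = (205 − 225)/√[683.118·(1/13 + 1/11)] = -1.868
df = n₁ + n₂ − 2 = 22
Two-sided p-value ≈ 0.0752
Since p ≈ 0.0752 < α = 0.1, reject H0; the evidence is statistically significant.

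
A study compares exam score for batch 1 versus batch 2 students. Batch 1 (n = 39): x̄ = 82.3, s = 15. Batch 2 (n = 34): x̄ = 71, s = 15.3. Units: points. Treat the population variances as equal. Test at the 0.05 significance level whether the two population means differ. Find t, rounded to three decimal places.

3.181

Let group 1 = batch 1, group 2 = batch 2. H0: μ_1 = μ_2; H1: μ_1 ≠ μ_2 (two-sample pooled-variance t-test, two-sided).
s_p² = [(39−1)·15² + (34−1)·15.3²]/(39+34−2) = 229.225
t = (82.3 − 71)/√[229.225·(1/39 + 1/34)] = 3.181
df = n₁ + n₂ − 2 = 71
Two-sided p-value ≈ 0.0022
Since p ≈ 0.0022 < α = 0.05, reject H0; the evidence is statistically significant.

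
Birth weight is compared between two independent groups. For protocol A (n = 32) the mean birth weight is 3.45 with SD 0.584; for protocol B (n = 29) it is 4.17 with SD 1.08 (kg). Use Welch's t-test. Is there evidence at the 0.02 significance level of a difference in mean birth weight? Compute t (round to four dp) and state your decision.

Let group 1 = protocol A, group 2 = protocol B. H0: μ_1 = μ_2; H1: μ_1 ≠ μ_2 (Welch's two-sample t-test, two-sided).
t = (x̄_1 − x̄_2)/√(s_1²/n_1 + s_2²/n_2) = (3.45 − 4.17)/√(0.584²/32 + 1.08²/29) = -3.1920
Welch–Satterthwaite df ≈ 42.13
Two-sided p-value ≈ 0.0027
Since p ≈ 0.0027 < α = 0.02, reject H0; the data support H1.

t = -3.1920; reject H0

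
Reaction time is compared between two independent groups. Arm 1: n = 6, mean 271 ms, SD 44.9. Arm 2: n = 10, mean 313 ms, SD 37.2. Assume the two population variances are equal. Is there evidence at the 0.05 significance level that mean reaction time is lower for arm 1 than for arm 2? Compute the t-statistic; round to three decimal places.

-2.027

Let group 1 = arm 1, group 2 = arm 2. H0: μ_1 = μ_2; H1: μ_1 < μ_2 (two-sample pooled-variance t-test, left-tailed).
s_p² = [(6−1)·44.9² + (10−1)·37.2²]/(6+10−2) = 1609.62
t = (271 − 313)/√[1609.62·(1/6 + 1/10)] = -2.027
df = n₁ + n₂ − 2 = 14
p-value = P(T ≤ -2.027) ≈ 0.031
Since p ≈ 0.031 < α = 0.05, reject H0; the data support H1.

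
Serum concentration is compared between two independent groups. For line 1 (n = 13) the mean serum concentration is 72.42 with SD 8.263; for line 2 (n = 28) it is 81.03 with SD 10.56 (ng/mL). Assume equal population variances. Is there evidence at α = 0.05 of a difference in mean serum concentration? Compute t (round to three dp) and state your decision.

Let group 1 = line 1, group 2 = line 2. H0: μ_1 = μ_2; H1: μ_1 ≠ μ_2 (two-sample pooled-variance t-test, two-sided).
s_p² = [(13−1)·8.263² + (28−1)·10.56²]/(13+28−2) = 98.2101
t = (72.42 − 81.03)/√[98.2101·(1/13 + 1/28)] = -2.589
df = n₁ + n₂ − 2 = 39
Two-sided p-value ≈ 0.0135
Since p ≈ 0.0135 < α = 0.05, reject H0; the evidence is statistically significant.

t = -2.589; reject H0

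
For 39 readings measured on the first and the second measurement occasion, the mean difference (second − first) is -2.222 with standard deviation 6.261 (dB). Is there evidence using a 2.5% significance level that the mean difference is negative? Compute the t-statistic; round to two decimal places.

H0: μ_d = 0; H1: μ_d < 0 (paired t-test on the differences, left-tailed).
t = d̄/(s_d/√n) = -2.222/(6.261/√39) = -2.22
df = n − 1 = 38
p-value = P(T ≤ -2.22) ≈ 0.0164
Since p ≈ 0.0164 < α = 0.025, reject H0; the evidence is statistically significant.

-2.22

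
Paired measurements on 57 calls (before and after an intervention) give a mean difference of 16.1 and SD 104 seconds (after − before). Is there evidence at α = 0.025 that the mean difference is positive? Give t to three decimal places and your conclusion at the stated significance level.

t = 1.169; fail to reject H0

H0: μ_d = 0; H1: μ_d > 0 (paired t-test on the differences, right-tailed).
t = d̄/(s_d/√n) = 16.1/(104/√57) = 1.169
df = n − 1 = 56
p-value = P(T ≥ 1.169) ≈ 0.1237
Since p ≈ 0.1237 > α = 0.025, fail to reject H0; the data do not provide sufficient evidence against H0.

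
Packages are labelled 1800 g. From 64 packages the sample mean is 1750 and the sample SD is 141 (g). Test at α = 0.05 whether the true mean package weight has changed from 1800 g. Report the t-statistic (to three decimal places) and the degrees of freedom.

t = -2.837, df = 63

H0: μ = 1800; H1: μ ≠ 1800 (one-sample t-test, two-sided).
t = (x̄ − μ₀)/(s/√n) = (1750 − 1800)/(141/√64) = -2.837
df = n − 1 = 63
Two-sided p-value ≈ 0.0061
Since p ≈ 0.0061 < α = 0.05, reject H0; the data support H1.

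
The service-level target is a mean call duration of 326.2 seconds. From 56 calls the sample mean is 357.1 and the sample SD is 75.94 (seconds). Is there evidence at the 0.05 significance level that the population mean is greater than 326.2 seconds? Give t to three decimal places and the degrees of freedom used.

H0: μ = 326.2; H1: μ > 326.2 (one-sample t-test, right-tailed).
t = (x̄ − μ₀)/(s/√n) = (357.1 − 326.2)/(75.94/√56) = 3.045
df = n − 1 = 55
p-value = P(T ≥ 3.045) ≈ 0.0018
Since p ≈ 0.0018 < α = 0.05, reject H0; the evidence is statistically significant.

t = 3.045, df = 55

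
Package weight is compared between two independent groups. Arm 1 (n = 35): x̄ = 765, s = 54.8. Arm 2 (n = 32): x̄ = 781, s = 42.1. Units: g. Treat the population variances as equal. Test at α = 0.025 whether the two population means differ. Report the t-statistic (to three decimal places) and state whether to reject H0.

t = -1.331; fail to reject H0

Let group 1 = arm 1, group 2 = arm 2. H0: μ_1 = μ_2; H1: μ_1 ≠ μ_2 (two-sample pooled-variance t-test, two-sided).
s_p² = [(35−1)·54.8² + (32−1)·42.1²]/(35+32−2) = 2416.12
t = (765 − 781)/√[2416.12·(1/35 + 1/32)] = -1.331
df = n₁ + n₂ − 2 = 65
Two-sided p-value ≈ 0.1879
Since p ≈ 0.1879 > α = 0.025, fail to reject H0; the evidence is not statistically significant.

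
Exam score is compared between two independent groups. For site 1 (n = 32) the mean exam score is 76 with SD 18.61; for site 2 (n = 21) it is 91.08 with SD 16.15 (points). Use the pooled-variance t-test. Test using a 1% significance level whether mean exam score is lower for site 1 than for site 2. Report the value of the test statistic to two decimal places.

Let group 1 = site 1, group 2 = site 2. H0: μ_1 = μ_2; H1: μ_1 < μ_2 (two-sample pooled-variance t-test, left-tailed).
s_p² = [(32−1)·18.61² + (21−1)·16.15²]/(32+21−2) = 312.799
t = (76 − 91.08)/√[312.799·(1/32 + 1/21)] = -3.04
df = n₁ + n₂ − 2 = 51
p-value = P(T ≤ -3.04) ≈ 0.0019
Since p ≈ 0.0019 < α = 0.01, reject H0; the data support H1.

-3.04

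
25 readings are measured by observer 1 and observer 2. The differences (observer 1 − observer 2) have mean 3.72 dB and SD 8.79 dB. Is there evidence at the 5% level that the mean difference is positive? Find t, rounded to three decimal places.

H0: μ_d = 0; H1: μ_d > 0 (paired t-test on the differences, right-tailed).
t = d̄/(s_d/√n) = 3.72/(8.79/√25) = 2.116
df = n − 1 = 24
p-value = P(T ≥ 2.116) ≈ 0.022
Since p ≈ 0.022 < α = 0.05, reject H0; the data support H1.

2.116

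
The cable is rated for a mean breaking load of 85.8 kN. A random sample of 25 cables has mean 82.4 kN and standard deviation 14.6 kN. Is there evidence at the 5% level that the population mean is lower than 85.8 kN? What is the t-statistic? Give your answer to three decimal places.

H0: μ = 85.8; H1: μ < 85.8 (one-sample t-test, left-tailed).
t = (x̄ − μ₀)/(s/√n) = (82.4 − 85.8)/(14.6/√25) = -1.164
df = n − 1 = 24
p-value = P(T ≤ -1.164) ≈ 0.128
Since p ≈ 0.128 > α = 0.05, fail to reject H0; the data do not provide sufficient evidence against H0.

-1.164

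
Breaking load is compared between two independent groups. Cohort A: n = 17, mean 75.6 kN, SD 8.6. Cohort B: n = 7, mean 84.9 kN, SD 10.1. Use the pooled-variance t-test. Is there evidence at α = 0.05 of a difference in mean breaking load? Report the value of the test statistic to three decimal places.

Let group 1 = cohort A, group 2 = cohort B. H0: μ_1 = μ_2; H1: μ_1 ≠ μ_2 (two-sample pooled-variance t-test, two-sided).
s_p² = [(17−1)·8.6² + (7−1)·10.1²]/(17+7−2) = 81.61
t = (75.6 − 84.9)/√[81.61·(1/17 + 1/7)] = -2.292
df = n₁ + n₂ − 2 = 22
Two-sided p-value ≈ 0.0318
Since p ≈ 0.0318 < α = 0.05, reject H0; the evidence is statistically significant.

-2.292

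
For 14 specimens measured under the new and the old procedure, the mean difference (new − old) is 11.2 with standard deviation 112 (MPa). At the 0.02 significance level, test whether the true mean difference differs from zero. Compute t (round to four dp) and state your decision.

t = 0.3742; fail to reject H0

H0: μ_d = 0; H1: μ_d ≠ 0 (paired t-test on the differences, two-sided).
t = d̄/(s_d/√n) = 11.2/(112/√14) = 0.3742
df = n − 1 = 13
Two-sided p-value ≈ 0.714
Since p ≈ 0.714 > α = 0.02, fail to reject H0; the evidence is not statistically significant.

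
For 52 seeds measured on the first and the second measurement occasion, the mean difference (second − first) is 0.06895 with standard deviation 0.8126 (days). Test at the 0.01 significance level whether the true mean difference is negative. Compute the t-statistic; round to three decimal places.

0.612

H0: μ_d = 0; H1: μ_d < 0 (paired t-test on the differences, left-tailed).
t = d̄/(s_d/√n) = 0.06895/(0.8126/√52) = 0.612
df = n − 1 = 51
p-value = P(T ≤ 0.612) ≈ 0.728
Since p ≈ 0.728 > α = 0.01, fail to reject H0; the data do not provide sufficient evidence against H0.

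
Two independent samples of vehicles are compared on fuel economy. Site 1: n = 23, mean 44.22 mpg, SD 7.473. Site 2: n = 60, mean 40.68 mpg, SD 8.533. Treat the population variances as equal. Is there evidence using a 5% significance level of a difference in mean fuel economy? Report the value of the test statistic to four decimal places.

1.7478

Let group 1 = site 1, group 2 = site 2. H0: μ_1 = μ_2; H1: μ_1 ≠ μ_2 (two-sample pooled-variance t-test, two-sided).
s_p² = [(23−1)·7.473² + (60−1)·8.533²]/(23+60−2) = 68.2039
t = (44.22 − 40.68)/√[68.2039·(1/23 + 1/60)] = 1.7478
df = n₁ + n₂ − 2 = 81
Two-sided p-value ≈ 0.0843
Since p ≈ 0.0843 > α = 0.05, fail to reject H0; the evidence is not statistically significant.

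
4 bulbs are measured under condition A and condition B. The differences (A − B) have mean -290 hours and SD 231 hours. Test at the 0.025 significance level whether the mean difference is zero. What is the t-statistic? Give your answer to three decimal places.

-2.511

H0: μ_d = 0; H1: μ_d ≠ 0 (paired t-test on the differences, two-sided).
t = d̄/(s_d/√n) = -290/(231/√4) = -2.511
df = n − 1 = 3
Two-sided p-value ≈ 0.087
Since p ≈ 0.087 > α = 0.025, fail to reject H0; the evidence is not statistically significant.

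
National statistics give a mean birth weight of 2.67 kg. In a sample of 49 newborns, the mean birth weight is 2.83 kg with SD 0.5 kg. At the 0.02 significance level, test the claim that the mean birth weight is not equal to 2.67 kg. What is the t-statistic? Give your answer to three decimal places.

2.240

H0: μ = 2.67; H1: μ ≠ 2.67 (one-sample t-test, two-sided).
t = (x̄ − μ₀)/(s/√n) = (2.83 − 2.67)/(0.5/√49) = 2.240
df = n − 1 = 48
Two-sided p-value ≈ 0.030
Since p ≈ 0.030 > α = 0.02, fail to reject H0; the data do not provide sufficient evidence against H0.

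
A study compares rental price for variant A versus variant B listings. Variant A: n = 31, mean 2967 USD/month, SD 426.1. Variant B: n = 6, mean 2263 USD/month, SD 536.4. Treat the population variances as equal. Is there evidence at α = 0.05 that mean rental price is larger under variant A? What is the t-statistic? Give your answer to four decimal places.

3.5587

Let group 1 = variant A, group 2 = variant B. H0: μ_1 = μ_2; H1: μ_1 > μ_2 (two-sample pooled-variance t-test, right-tailed).
s_p² = [(31−1)·426.1² + (6−1)·536.4²]/(31+6−2) = 196727
t = (2967 − 2263)/√[196727·(1/31 + 1/6)] = 3.5587
df = n₁ + n₂ − 2 = 35
p-value = P(T ≥ 3.5587) ≈ 0.001
Since p ≈ 0.001 < α = 0.05, reject H0; the evidence is statistically significant.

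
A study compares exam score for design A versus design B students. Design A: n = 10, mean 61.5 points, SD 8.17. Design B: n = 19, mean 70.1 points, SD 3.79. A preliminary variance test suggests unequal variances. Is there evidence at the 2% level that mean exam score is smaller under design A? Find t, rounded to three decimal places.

Let group 1 = design A, group 2 = design B. H0: μ_1 = μ_2; H1: μ_1 < μ_2 (Welch's two-sample t-test, left-tailed).
t = (x̄_1 − x̄_2)/√(s_1²/n_1 + s_2²/n_2) = (61.5 − 70.1)/√(8.17²/10 + 3.79²/19) = -3.155
Welch–Satterthwaite df ≈ 11.08
p-value = P(T ≤ -3.155) ≈ 0.005
Since p ≈ 0.005 < α = 0.02, reject H0; the evidence is statistically significant.

-3.155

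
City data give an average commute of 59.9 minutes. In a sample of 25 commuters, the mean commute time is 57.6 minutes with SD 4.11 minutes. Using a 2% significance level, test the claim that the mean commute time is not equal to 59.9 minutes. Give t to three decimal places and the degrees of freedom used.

H0: μ = 59.9; H1: μ ≠ 59.9 (one-sample t-test, two-sided).
t = (x̄ − μ₀)/(s/√n) = (57.6 − 59.9)/(4.11/√25) = -2.798
df = n − 1 = 24
Two-sided p-value ≈ 0.0100
Since p ≈ 0.0100 < α = 0.02, reject H0; the data support H1.

t = -2.798, df = 24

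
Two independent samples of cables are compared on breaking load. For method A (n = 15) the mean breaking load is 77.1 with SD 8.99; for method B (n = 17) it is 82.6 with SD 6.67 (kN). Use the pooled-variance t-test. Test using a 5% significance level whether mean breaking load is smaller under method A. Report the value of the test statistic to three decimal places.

-1.981

Let group 1 = method A, group 2 = method B. H0: μ_1 = μ_2; H1: μ_1 < μ_2 (two-sample pooled-variance t-test, left-tailed).
s_p² = [(15−1)·8.99² + (17−1)·6.67²]/(15+17−2) = 61.4435
t = (77.1 − 82.6)/√[61.4435·(1/15 + 1/17)] = -1.981
df = n₁ + n₂ − 2 = 30
p-value = P(T ≤ -1.981) ≈ 0.0284
Since p ≈ 0.0284 < α = 0.05, reject H0; the data support H1.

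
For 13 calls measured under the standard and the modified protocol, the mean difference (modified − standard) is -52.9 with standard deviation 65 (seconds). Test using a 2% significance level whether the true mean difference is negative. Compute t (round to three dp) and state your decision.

t = -2.934; reject H0

H0: μ_d = 0; H1: μ_d < 0 (paired t-test on the differences, left-tailed).
t = d̄/(s_d/√n) = -52.9/(65/√13) = -2.934
df = n − 1 = 12
p-value = P(T ≤ -2.934) ≈ 0.006
Since p ≈ 0.006 < α = 0.02, reject H0; the data support H1.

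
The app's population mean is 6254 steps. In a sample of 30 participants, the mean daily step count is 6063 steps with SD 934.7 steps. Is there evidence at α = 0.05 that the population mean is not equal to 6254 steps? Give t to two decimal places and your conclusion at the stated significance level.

t = -1.12; fail to reject H0

H0: μ = 6254; H1: μ ≠ 6254 (one-sample t-test, two-sided).
t = (x̄ − μ₀)/(s/√n) = (6063 − 6254)/(934.7/√30) = -1.12
df = n − 1 = 29
Two-sided p-value ≈ 0.272
Since p ≈ 0.272 > α = 0.05, fail to reject H0; the data do not provide sufficient evidence against H0.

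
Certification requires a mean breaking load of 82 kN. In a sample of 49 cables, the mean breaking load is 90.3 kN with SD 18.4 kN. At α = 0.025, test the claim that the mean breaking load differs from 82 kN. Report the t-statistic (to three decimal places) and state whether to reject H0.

t = 3.158; reject H0

H0: μ = 82; H1: μ ≠ 82 (one-sample t-test, two-sided).
t = (x̄ − μ₀)/(s/√n) = (90.3 − 82)/(18.4/√49) = 3.158
df = n − 1 = 48
Two-sided p-value ≈ 0.0027
Since p ≈ 0.0027 < α = 0.025, reject H0; the evidence is statistically significant.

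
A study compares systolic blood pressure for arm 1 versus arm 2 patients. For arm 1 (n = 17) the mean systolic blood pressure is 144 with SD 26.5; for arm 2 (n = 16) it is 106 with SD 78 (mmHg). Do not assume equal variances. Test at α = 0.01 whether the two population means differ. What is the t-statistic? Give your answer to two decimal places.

Let group 1 = arm 1, group 2 = arm 2. H0: μ_1 = μ_2; H1: μ_1 ≠ μ_2 (Welch's two-sample t-test, two-sided).
t = (x̄_1 − x̄_2)/√(s_1²/n_1 + s_2²/n_2) = (144 − 106)/√(26.5²/17 + 78²/16) = 1.85
Welch–Satterthwaite df ≈ 18.23
Two-sided p-value ≈ 0.080
Since p ≈ 0.080 > α = 0.01, fail to reject H0; the evidence is not statistically significant.

1.85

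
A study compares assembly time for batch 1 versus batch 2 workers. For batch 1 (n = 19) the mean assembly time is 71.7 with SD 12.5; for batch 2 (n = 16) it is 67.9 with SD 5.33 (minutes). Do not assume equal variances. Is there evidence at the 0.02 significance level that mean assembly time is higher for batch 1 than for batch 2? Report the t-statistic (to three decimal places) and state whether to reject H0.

Let group 1 = batch 1, group 2 = batch 2. H0: μ_1 = μ_2; H1: μ_1 > μ_2 (Welch's two-sample t-test, right-tailed).
t = (x̄_1 − x̄_2)/√(s_1²/n_1 + s_2²/n_2) = (71.7 − 67.9)/√(12.5²/19 + 5.33²/16) = 1.202
Welch–Satterthwaite df ≈ 25.20
p-value = P(T ≥ 1.202) ≈ 0.120
Since p ≈ 0.120 > α = 0.02, fail to reject H0; the evidence is not statistically significant.

t = 1.202; fail to reject H0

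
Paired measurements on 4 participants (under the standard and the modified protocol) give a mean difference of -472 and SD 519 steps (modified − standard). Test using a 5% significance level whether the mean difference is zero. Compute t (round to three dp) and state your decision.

t = -1.819; fail to reject H0

H0: μ_d = 0; H1: μ_d ≠ 0 (paired t-test on the differences, two-sided).
t = d̄/(s_d/√n) = -472/(519/√4) = -1.819
df = n − 1 = 3
Two-sided p-value ≈ 0.1665
Since p ≈ 0.1665 > α = 0.05, fail to reject H0; the evidence is not statistically significant.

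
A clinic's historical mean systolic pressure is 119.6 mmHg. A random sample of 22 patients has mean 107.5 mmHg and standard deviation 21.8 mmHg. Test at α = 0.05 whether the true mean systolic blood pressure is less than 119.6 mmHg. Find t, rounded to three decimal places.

H0: μ = 119.6; H1: μ < 119.6 (one-sample t-test, left-tailed).
t = (x̄ − μ₀)/(s/√n) = (107.5 − 119.6)/(21.8/√22) = -2.603
df = n − 1 = 21
p-value = P(T ≤ -2.603) ≈ 0.0083
Since p ≈ 0.0083 < α = 0.05, reject H0; the evidence is statistically significant.

-2.603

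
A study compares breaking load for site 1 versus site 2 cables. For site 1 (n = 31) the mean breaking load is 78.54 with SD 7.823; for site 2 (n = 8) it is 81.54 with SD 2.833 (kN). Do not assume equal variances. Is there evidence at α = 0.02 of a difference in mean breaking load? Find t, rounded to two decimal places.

-1.74

Let group 1 = site 1, group 2 = site 2. H0: μ_1 = μ_2; H1: μ_1 ≠ μ_2 (Welch's two-sample t-test, two-sided).
t = (x̄_1 − x̄_2)/√(s_1²/n_1 + s_2²/n_2) = (78.54 − 81.54)/√(7.823²/31 + 2.833²/8) = -1.74
Welch–Satterthwaite df ≈ 32.39
Two-sided p-value ≈ 0.0916
Since p ≈ 0.0916 > α = 0.02, fail to reject H0; the evidence is not statistically significant.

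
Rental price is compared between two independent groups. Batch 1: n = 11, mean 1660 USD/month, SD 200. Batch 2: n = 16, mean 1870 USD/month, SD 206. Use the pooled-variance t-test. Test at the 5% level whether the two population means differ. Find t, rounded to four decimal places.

Let group 1 = batch 1, group 2 = batch 2. H0: μ_1 = μ_2; H1: μ_1 ≠ μ_2 (two-sample pooled-variance t-test, two-sided).
s_p² = [(11−1)·200² + (16−1)·206²]/(11+16−2) = 41461.6
t = (1660 − 1870)/√[41461.6·(1/11 + 1/16)] = -2.6331
df = n₁ + n₂ − 2 = 25
Two-sided p-value ≈ 0.014
Since p ≈ 0.014 < α = 0.05, reject H0; the data support H1.

-2.6331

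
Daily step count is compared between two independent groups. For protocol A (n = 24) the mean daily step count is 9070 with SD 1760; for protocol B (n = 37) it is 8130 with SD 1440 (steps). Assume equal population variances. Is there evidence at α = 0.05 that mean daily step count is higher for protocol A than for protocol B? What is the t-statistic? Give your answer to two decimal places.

2.28

Let group 1 = protocol A, group 2 = protocol B. H0: μ_1 = μ_2; H1: μ_1 > μ_2 (two-sample pooled-variance t-test, right-tailed).
s_p² = [(24−1)·1760² + (37−1)·1440²]/(24+37−2) = 2472790
t = (9070 − 8130)/√[2472790·(1/24 + 1/37)] = 2.28
df = n₁ + n₂ − 2 = 59
p-value = P(T ≥ 2.28) ≈ 0.0131
Since p ≈ 0.0131 < α = 0.05, reject H0; the data support H1.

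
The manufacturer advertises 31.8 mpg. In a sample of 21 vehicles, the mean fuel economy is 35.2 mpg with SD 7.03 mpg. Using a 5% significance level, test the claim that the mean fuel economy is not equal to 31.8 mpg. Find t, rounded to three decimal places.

H0: μ = 31.8; H1: μ ≠ 31.8 (one-sample t-test, two-sided).
t = (x̄ − μ₀)/(s/√n) = (35.2 − 31.8)/(7.03/√21) = 2.216
df = n − 1 = 20
Two-sided p-value ≈ 0.038
Since p ≈ 0.038 < α = 0.05, reject H0; the evidence is statistically significant.

2.216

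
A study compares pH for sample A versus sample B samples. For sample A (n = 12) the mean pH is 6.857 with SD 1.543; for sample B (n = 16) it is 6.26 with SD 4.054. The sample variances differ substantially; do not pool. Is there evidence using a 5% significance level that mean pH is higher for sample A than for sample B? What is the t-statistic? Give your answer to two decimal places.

0.54

Let group 1 = sample A, group 2 = sample B. H0: μ_1 = μ_2; H1: μ_1 > μ_2 (Welch's two-sample t-test, right-tailed).
t = (x̄_1 − x̄_2)/√(s_1²/n_1 + s_2²/n_2) = (6.857 − 6.26)/√(1.543²/12 + 4.054²/16) = 0.54
Welch–Satterthwaite df ≈ 20.32
p-value = P(T ≥ 0.54) ≈ 0.298
Since p ≈ 0.298 > α = 0.05, fail to reject H0; the evidence is not statistically significant.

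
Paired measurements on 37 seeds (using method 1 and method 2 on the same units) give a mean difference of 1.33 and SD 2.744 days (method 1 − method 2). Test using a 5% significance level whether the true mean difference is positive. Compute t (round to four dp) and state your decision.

t = 2.9483; reject H0

H0: μ_d = 0; H1: μ_d > 0 (paired t-test on the differences, right-tailed).
t = d̄/(s_d/√n) = 1.33/(2.744/√37) = 2.9483
df = n − 1 = 36
p-value = P(T ≥ 2.9483) ≈ 0.003
Since p ≈ 0.003 < α = 0.05, reject H0; the evidence is statistically significant.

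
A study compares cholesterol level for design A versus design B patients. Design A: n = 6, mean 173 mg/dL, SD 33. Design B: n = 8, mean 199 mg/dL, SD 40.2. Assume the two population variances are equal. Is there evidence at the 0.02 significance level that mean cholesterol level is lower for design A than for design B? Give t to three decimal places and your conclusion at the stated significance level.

Let group 1 = design A, group 2 = design B. H0: μ_1 = μ_2; H1: μ_1 < μ_2 (two-sample pooled-variance t-test, left-tailed).
s_p² = [(6−1)·33² + (8−1)·40.2²]/(6+8−2) = 1396.44
t = (173 − 199)/√[1396.44·(1/6 + 1/8)] = -1.288
df = n₁ + n₂ − 2 = 12
p-value = P(T ≤ -1.288) ≈ 0.1110
Since p ≈ 0.1110 > α = 0.02, fail to reject H0; the data do not provide sufficient evidence against H0.

t = -1.288; fail to reject H0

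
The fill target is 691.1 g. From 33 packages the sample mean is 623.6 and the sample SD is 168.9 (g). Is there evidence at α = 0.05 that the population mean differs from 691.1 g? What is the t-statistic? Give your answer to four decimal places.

H0: μ = 691.1; H1: μ ≠ 691.1 (one-sample t-test, two-sided).
t = (x̄ − μ₀)/(s/√n) = (623.6 − 691.1)/(168.9/√33) = -2.2958
df = n − 1 = 32
Two-sided p-value ≈ 0.028
Since p ≈ 0.028 < α = 0.05, reject H0; the data support H1.

-2.2958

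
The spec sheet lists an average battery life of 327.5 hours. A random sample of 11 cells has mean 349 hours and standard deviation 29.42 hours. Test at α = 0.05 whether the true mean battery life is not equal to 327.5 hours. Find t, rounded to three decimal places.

H0: μ = 327.5; H1: μ ≠ 327.5 (one-sample t-test, two-sided).
t = (x̄ − μ₀)/(s/√n) = (349 − 327.5)/(29.42/√11) = 2.424
df = n − 1 = 10
Two-sided p-value ≈ 0.0358
Since p ≈ 0.0358 < α = 0.05, reject H0; the data support H1.

2.424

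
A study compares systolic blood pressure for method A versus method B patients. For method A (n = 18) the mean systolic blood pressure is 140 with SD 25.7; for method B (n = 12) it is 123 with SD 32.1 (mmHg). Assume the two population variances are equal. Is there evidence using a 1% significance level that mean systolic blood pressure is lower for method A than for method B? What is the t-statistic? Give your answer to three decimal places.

1.607

Let group 1 = method A, group 2 = method B. H0: μ_1 = μ_2; H1: μ_1 < μ_2 (two-sample pooled-variance t-test, left-tailed).
s_p² = [(18−1)·25.7² + (12−1)·32.1²]/(18+12−2) = 805.816
t = (140 − 123)/√[805.816·(1/18 + 1/12)] = 1.607
df = n₁ + n₂ − 2 = 28
p-value = P(T ≤ 1.607) ≈ 0.9404
Since p ≈ 0.9404 > α = 0.01, fail to reject H0; the data do not provide sufficient evidence against H0.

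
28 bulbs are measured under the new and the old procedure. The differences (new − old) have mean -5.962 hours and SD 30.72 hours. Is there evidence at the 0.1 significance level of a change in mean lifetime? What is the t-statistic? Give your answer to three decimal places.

H0: μ_d = 0; H1: μ_d ≠ 0 (paired t-test on the differences, two-sided).
t = d̄/(s_d/√n) = -5.962/(30.72/√28) = -1.027
df = n − 1 = 27
Two-sided p-value ≈ 0.314
Since p ≈ 0.314 > α = 0.1, fail to reject H0; the data do not provide sufficient evidence against H0.

-1.027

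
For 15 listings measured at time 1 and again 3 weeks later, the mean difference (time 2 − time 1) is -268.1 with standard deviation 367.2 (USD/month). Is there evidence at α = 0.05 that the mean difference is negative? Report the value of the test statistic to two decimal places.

-2.83

H0: μ_d = 0; H1: μ_d < 0 (paired t-test on the differences, left-tailed).
t = d̄/(s_d/√n) = -268.1/(367.2/√15) = -2.83
df = n − 1 = 14
p-value = P(T ≤ -2.83) ≈ 0.007
Since p ≈ 0.007 < α = 0.05, reject H0; the data support H1.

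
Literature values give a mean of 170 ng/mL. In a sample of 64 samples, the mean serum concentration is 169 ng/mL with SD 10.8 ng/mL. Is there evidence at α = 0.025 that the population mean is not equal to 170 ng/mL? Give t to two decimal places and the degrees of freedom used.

H0: μ = 170; H1: μ ≠ 170 (one-sample t-test, two-sided).
t = (x̄ − μ₀)/(s/√n) = (169 − 170)/(10.8/√64) = -0.74
df = n − 1 = 63
Two-sided p-value ≈ 0.462
Since p ≈ 0.462 > α = 0.025, fail to reject H0; the data do not provide sufficient evidence against H0.

t = -0.74, df = 63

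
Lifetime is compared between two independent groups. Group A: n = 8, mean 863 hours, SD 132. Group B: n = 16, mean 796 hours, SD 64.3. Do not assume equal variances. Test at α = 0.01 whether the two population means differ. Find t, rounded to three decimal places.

Let group 1 = group A, group 2 = group B. H0: μ_1 = μ_2; H1: μ_1 ≠ μ_2 (Welch's two-sample t-test, two-sided).
t = (x̄_1 − x̄_2)/√(s_1²/n_1 + s_2²/n_2) = (863 − 796)/√(132²/8 + 64.3²/16) = 1.357
Welch–Satterthwaite df ≈ 8.70
Two-sided p-value ≈ 0.209
Since p ≈ 0.209 > α = 0.01, fail to reject H0; the evidence is not statistically significant.

1.357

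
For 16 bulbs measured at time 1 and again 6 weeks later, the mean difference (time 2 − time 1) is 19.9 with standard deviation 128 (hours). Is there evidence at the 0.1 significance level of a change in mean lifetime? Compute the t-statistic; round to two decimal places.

0.62

H0: μ_d = 0; H1: μ_d ≠ 0 (paired t-test on the differences, two-sided).
t = d̄/(s_d/√n) = 19.9/(128/√16) = 0.62
df = n − 1 = 15
Two-sided p-value ≈ 0.5434
Since p ≈ 0.5434 > α = 0.1, fail to reject H0; the evidence is not statistically significant.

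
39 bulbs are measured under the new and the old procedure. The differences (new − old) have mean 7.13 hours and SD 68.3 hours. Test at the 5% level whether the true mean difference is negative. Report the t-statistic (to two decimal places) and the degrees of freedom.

t = 0.65, df = 38

H0: μ_d = 0; H1: μ_d < 0 (paired t-test on the differences, left-tailed).
t = d̄/(s_d/√n) = 7.13/(68.3/√39) = 0.65
df = n − 1 = 38
p-value = P(T ≤ 0.65) ≈ 0.7408
Since p ≈ 0.7408 > α = 0.05, fail to reject H0; the data do not provide sufficient evidence against H0.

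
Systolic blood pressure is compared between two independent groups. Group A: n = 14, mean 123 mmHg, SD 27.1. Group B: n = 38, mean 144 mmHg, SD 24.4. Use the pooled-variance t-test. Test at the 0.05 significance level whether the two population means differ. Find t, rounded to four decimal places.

-2.6729

Let group 1 = group A, group 2 = group B. H0: μ_1 = μ_2; H1: μ_1 ≠ μ_2 (two-sample pooled-variance t-test, two-sided).
s_p² = [(14−1)·27.1² + (38−1)·24.4²]/(14+38−2) = 631.513
t = (123 − 144)/√[631.513·(1/14 + 1/38)] = -2.6729
df = n₁ + n₂ − 2 = 50
Two-sided p-value ≈ 0.0101
Since p ≈ 0.0101 < α = 0.05, reject H0; the data support H1.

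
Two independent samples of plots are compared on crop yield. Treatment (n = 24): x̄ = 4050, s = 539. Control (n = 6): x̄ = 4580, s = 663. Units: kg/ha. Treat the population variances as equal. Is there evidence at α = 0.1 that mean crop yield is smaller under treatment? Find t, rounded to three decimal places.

-2.062

Let group 1 = treatment, group 2 = control. H0: μ_1 = μ_2; H1: μ_1 < μ_2 (two-sample pooled-variance t-test, left-tailed).
s_p² = [(24−1)·539² + (6−1)·663²]/(24+6−2) = 317137
t = (4050 − 4580)/√[317137·(1/24 + 1/6)] = -2.062
df = n₁ + n₂ − 2 = 28
p-value = P(T ≤ -2.062) ≈ 0.0243
Since p ≈ 0.0243 < α = 0.1, reject H0; the evidence is statistically significant.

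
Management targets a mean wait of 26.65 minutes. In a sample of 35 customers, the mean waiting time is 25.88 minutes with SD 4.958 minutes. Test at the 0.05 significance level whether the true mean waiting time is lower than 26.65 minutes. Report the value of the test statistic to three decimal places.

H0: μ = 26.65; H1: μ < 26.65 (one-sample t-test, left-tailed).
t = (x̄ − μ₀)/(s/√n) = (25.88 − 26.65)/(4.958/√35) = -0.919
df = n − 1 = 34
p-value = P(T ≤ -0.919) ≈ 0.182
Since p ≈ 0.182 > α = 0.05, fail to reject H0; the data do not provide sufficient evidence against H0.

-0.919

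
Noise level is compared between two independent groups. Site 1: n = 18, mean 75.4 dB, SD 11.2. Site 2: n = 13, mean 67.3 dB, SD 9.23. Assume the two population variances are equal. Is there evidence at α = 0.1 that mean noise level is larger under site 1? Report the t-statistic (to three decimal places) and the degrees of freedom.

Let group 1 = site 1, group 2 = site 2. H0: μ_1 = μ_2; H1: μ_1 > μ_2 (two-sample pooled-variance t-test, right-tailed).
s_p² = [(18−1)·11.2² + (13−1)·9.23²]/(18+13−2) = 108.786
t = (75.4 − 67.3)/√[108.786·(1/18 + 1/13)] = 2.134
df = n₁ + n₂ − 2 = 29
p-value = P(T ≥ 2.134) ≈ 0.0207
Since p ≈ 0.0207 < α = 0.1, reject H0; the evidence is statistically significant.

t = 2.134, df = 29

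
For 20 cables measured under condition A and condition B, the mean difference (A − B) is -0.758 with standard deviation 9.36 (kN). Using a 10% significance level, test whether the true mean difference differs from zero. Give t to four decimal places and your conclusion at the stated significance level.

t = -0.3622; fail to reject H0

H0: μ_d = 0; H1: μ_d ≠ 0 (paired t-test on the differences, two-sided).
t = d̄/(s_d/√n) = -0.758/(9.36/√20) = -0.3622
df = n − 1 = 19
Two-sided p-value ≈ 0.721
Since p ≈ 0.721 > α = 0.1, fail to reject H0; the evidence is not statistically significant.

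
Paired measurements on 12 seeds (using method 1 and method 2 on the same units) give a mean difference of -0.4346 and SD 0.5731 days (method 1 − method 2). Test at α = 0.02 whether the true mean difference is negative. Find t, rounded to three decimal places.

-2.627

H0: μ_d = 0; H1: μ_d < 0 (paired t-test on the differences, left-tailed).
t = d̄/(s_d/√n) = -0.4346/(0.5731/√12) = -2.627
df = n − 1 = 11
p-value = P(T ≤ -2.627) ≈ 0.0118
Since p ≈ 0.0118 < α = 0.02, reject H0; the data support H1.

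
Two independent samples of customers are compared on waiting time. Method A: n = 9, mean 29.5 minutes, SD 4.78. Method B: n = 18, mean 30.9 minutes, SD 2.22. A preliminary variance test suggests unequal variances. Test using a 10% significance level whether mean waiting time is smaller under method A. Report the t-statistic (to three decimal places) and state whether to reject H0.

t = -0.835; fail to reject H0

Let group 1 = method A, group 2 = method B. H0: μ_1 = μ_2; H1: μ_1 < μ_2 (Welch's two-sample t-test, left-tailed).
t = (x̄_1 − x̄_2)/√(s_1²/n_1 + s_2²/n_2) = (29.5 − 30.9)/√(4.78²/9 + 2.22²/18) = -0.835
Welch–Satterthwaite df ≈ 9.77
p-value = P(T ≤ -0.835) ≈ 0.2119
Since p ≈ 0.2119 > α = 0.1, fail to reject H0; the data do not provide sufficient evidence against H0.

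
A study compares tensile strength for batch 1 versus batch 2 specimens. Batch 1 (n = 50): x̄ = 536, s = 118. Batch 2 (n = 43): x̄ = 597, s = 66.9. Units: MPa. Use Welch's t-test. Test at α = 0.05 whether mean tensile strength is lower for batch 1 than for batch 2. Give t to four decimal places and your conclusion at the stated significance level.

Let group 1 = batch 1, group 2 = batch 2. H0: μ_1 = μ_2; H1: μ_1 < μ_2 (Welch's two-sample t-test, left-tailed).
t = (x̄_1 − x̄_2)/√(s_1²/n_1 + s_2²/n_2) = (536 − 597)/√(118²/50 + 66.9²/43) = -3.1187
Welch–Satterthwaite df ≈ 79.51
p-value = P(T ≤ -3.1187) ≈ 0.0013
Since p ≈ 0.0013 < α = 0.05, reject H0; the data support H1.

t = -3.1187; reject H0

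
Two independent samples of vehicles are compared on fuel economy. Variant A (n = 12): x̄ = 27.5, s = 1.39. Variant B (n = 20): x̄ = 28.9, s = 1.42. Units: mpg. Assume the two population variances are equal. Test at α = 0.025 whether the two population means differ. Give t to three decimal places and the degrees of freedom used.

Let group 1 = variant A, group 2 = variant B. H0: μ_1 = μ_2; H1: μ_1 ≠ μ_2 (two-sample pooled-variance t-test, two-sided).
s_p² = [(12−1)·1.39² + (20−1)·1.42²]/(12+20−2) = 1.98549
t = (27.5 − 28.9)/√[1.98549·(1/12 + 1/20)] = -2.721
df = n₁ + n₂ − 2 = 30
Two-sided p-value ≈ 0.0107
Since p ≈ 0.0107 < α = 0.025, reject H0; the data support H1.

t = -2.721, df = 30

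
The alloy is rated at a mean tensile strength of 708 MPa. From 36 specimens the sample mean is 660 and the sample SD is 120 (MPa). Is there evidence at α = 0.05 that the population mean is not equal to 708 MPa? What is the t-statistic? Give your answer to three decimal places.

-2.400

H0: μ = 708; H1: μ ≠ 708 (one-sample t-test, two-sided).
t = (x̄ − μ₀)/(s/√n) = (660 − 708)/(120/√36) = -2.400
df = n − 1 = 35
Two-sided p-value ≈ 0.022
Since p ≈ 0.022 < α = 0.05, reject H0; the data support H1.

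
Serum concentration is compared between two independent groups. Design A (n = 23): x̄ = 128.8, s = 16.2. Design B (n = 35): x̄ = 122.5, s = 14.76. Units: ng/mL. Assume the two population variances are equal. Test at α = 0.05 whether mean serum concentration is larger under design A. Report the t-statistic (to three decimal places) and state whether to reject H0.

t = 1.530; fail to reject H0

Let group 1 = design A, group 2 = design B. H0: μ_1 = μ_2; H1: μ_1 > μ_2 (two-sample pooled-variance t-test, right-tailed).
s_p² = [(23−1)·16.2² + (35−1)·14.76²]/(23+35−2) = 235.372
t = (128.8 − 122.5)/√[235.372·(1/23 + 1/35)] = 1.530
df = n₁ + n₂ − 2 = 56
p-value = P(T ≥ 1.530) ≈ 0.066
Since p ≈ 0.066 > α = 0.05, fail to reject H0; the data do not provide sufficient evidence against H0.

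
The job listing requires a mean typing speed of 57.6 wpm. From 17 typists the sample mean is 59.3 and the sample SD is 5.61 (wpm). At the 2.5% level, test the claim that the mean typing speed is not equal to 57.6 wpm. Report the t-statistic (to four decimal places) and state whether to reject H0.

H0: μ = 57.6; H1: μ ≠ 57.6 (one-sample t-test, two-sided).
t = (x̄ − μ₀)/(s/√n) = (59.3 − 57.6)/(5.61/√17) = 1.2494
df = n − 1 = 16
Two-sided p-value ≈ 0.229
Since p ≈ 0.229 > α = 0.025, fail to reject H0; the evidence is not statistically significant.

t = 1.2494; fail to reject H0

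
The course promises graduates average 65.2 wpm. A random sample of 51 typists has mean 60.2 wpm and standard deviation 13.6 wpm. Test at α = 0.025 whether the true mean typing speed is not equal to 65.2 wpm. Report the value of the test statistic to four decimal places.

H0: μ = 65.2; H1: μ ≠ 65.2 (one-sample t-test, two-sided).
t = (x̄ − μ₀)/(s/√n) = (60.2 − 65.2)/(13.6/√51) = -2.6255
df = n − 1 = 50
Two-sided p-value ≈ 0.0114
Since p ≈ 0.0114 < α = 0.025, reject H0; the evidence is statistically significant.

-2.6255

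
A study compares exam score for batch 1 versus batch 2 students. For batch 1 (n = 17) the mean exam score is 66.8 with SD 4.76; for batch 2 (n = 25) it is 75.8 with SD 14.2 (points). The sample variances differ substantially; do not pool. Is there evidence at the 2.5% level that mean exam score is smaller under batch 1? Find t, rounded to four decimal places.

Let group 1 = batch 1, group 2 = batch 2. H0: μ_1 = μ_2; H1: μ_1 < μ_2 (Welch's two-sample t-test, left-tailed).
t = (x̄_1 − x̄_2)/√(s_1²/n_1 + s_2²/n_2) = (66.8 − 75.8)/√(4.76²/17 + 14.2²/25) = -2.9357
Welch–Satterthwaite df ≈ 31.30
p-value = P(T ≤ -2.9357) ≈ 0.003
Since p ≈ 0.003 < α = 0.025, reject H0; the evidence is statistically significant.

-2.9357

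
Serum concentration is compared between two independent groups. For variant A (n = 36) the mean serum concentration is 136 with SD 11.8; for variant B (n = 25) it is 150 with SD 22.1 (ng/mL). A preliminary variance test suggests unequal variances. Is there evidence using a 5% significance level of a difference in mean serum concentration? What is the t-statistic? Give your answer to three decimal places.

-2.894

Let group 1 = variant A, group 2 = variant B. H0: μ_1 = μ_2; H1: μ_1 ≠ μ_2 (Welch's two-sample t-test, two-sided).
t = (x̄_1 − x̄_2)/√(s_1²/n_1 + s_2²/n_2) = (136 − 150)/√(11.8²/36 + 22.1²/25) = -2.894
Welch–Satterthwaite df ≈ 33.54
Two-sided p-value ≈ 0.0066
Since p ≈ 0.0066 < α = 0.05, reject H0; the data support H1.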